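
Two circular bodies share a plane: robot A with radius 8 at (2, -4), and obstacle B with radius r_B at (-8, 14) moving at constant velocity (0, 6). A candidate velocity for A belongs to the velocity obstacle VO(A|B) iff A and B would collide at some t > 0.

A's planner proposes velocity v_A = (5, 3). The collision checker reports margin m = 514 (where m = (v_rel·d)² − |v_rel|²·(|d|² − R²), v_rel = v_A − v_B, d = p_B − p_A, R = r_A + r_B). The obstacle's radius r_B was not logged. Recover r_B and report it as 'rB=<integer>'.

m = 514
d = (-10, 18);  v_rel = (5, -3),  |v_rel|² = 34
v_rel×d = (5)·(18) − (-3)·(-10) = 60
since m = R²·34 − 60²:  R² = (3600 + 514) / 34 = 121
R = √121 = 11  ⇒  r_B = 11 − 8 = 3

rB=3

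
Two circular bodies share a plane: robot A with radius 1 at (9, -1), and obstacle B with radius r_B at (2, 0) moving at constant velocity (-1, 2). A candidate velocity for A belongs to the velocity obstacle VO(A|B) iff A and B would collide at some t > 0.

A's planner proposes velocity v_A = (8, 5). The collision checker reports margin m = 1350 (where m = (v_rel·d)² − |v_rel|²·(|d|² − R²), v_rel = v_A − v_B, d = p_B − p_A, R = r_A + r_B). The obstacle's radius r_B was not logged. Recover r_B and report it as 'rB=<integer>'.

m = 1350
d = (-7, 1);  v_rel = (9, 3),  |v_rel|² = 90
v_rel×d = (9)·(1) − (3)·(-7) = 30
since m = R²·90 − 30²:  R² = (900 + 1350) / 90 = 25
R = √25 = 5  ⇒  r_B = 5 − 1 = 4

rB=4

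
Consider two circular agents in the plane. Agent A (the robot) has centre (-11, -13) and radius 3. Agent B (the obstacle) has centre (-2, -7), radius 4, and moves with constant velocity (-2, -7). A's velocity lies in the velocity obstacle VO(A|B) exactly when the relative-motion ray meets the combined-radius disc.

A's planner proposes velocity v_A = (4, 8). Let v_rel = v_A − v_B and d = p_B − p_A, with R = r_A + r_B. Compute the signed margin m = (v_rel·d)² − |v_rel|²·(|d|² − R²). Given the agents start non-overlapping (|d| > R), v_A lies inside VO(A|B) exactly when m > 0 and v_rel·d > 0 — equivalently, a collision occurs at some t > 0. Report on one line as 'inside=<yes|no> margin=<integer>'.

d = (9, 6),  |d|² = 117;  R = 3+4 = 7,  c = 117−7² = 68
v_rel = (6, 15),  |v_rel|² = 261;  v_rel·d = (6)·(9) + (15)·(6) = 144
261·t² − 288·t + 68 = 0  ⇒  m = 144² − 261·68 = 2988
m = 2988 > 0,  v_rel·d = 144 > 0  ⇒  inside

inside=yes margin=2988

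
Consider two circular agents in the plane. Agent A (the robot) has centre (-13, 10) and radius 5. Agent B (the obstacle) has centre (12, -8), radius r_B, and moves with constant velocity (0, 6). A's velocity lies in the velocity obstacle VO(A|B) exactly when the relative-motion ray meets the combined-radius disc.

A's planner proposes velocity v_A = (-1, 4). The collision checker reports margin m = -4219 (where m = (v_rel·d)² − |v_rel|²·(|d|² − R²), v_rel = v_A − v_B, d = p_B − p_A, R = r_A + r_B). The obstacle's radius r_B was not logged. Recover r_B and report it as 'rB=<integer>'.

m = -4219
d = (25, -18);  v_rel = (-1, -2),  |v_rel|² = 5
v_rel×d = (-1)·(-18) − (-2)·(25) = 68
since m = R²·5 − 68²:  R² = (4624 + -4219) / 5 = 81
R = √81 = 9  ⇒  r_B = 9 − 5 = 4

rB=4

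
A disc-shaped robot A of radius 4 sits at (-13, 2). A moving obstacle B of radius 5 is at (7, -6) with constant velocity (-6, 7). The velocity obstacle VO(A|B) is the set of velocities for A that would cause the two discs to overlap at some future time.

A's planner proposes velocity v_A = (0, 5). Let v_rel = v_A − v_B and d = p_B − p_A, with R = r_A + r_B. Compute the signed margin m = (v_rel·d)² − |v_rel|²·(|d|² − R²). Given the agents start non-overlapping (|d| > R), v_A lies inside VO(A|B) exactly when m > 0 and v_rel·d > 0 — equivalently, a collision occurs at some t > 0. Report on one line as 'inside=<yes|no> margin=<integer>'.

d = (20, -8),  |d|² = 464;  R = 4+5 = 9,  c = 464−9² = 383
v_rel = (6, -2),  |v_rel|² = 40;  v_rel·d = (6)·(20) + (-2)·(-8) = 136
40·t² − 272·t + 383 = 0  ⇒  m = 136² − 40·383 = 3176
m = 3176 > 0,  v_rel·d = 136 > 0  ⇒  inside

inside=yes margin=3176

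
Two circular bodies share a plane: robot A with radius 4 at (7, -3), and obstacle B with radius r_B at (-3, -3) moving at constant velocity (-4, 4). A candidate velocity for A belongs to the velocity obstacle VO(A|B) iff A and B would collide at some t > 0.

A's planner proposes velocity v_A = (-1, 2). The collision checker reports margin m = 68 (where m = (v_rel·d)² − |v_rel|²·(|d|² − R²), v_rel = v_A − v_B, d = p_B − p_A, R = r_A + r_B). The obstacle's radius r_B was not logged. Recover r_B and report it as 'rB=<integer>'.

m = 68
d = (-10, 0);  v_rel = (3, -2),  |v_rel|² = 13
v_rel×d = (3)·(0) − (-2)·(-10) = -20
since m = R²·13 − (-20)²:  R² = (400 + 68) / 13 = 36
R = √36 = 6  ⇒  r_B = 6 − 4 = 2

rB=2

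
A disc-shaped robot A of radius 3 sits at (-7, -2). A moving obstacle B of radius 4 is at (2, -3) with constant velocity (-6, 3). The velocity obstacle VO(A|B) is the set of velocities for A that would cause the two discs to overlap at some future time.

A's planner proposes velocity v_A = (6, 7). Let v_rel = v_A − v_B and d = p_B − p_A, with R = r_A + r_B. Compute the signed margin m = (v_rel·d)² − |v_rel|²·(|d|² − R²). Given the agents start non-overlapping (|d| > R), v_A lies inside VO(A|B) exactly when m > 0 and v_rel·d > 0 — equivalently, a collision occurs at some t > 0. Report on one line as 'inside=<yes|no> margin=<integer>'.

d = (9, -1),  |d|² = 82;  R = 3+4 = 7,  c = 82−7² = 33
v_rel = (12, 4),  |v_rel|² = 160;  v_rel·d = (12)·(9) + (4)·(-1) = 104
160·t² − 208·t + 33 = 0  ⇒  m = 104² − 160·33 = 5536
m = 5536 > 0,  v_rel·d = 104 > 0  ⇒  inside

inside=yes margin=5536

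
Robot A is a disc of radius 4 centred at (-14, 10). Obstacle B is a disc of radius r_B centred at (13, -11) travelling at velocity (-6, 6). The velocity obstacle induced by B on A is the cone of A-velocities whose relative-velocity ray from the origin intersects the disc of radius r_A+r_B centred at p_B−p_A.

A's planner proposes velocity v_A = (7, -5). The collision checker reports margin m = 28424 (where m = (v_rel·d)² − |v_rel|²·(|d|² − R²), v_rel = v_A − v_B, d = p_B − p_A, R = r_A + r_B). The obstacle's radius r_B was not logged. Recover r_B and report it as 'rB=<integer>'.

m = 28424
d = (27, -21);  v_rel = (13, -11),  |v_rel|² = 290
v_rel×d = (13)·(-21) − (-11)·(27) = 24
since m = R²·290 − 24²:  R² = (576 + 28424) / 290 = 100
R = √100 = 10  ⇒  r_B = 10 − 4 = 6

rB=6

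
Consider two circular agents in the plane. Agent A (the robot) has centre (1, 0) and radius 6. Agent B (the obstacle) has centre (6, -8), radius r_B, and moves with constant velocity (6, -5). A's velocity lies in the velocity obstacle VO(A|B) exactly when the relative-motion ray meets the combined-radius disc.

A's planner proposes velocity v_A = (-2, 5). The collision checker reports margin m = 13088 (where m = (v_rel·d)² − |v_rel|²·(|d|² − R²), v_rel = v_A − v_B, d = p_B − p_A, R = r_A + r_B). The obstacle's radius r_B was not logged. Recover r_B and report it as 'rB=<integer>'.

m = 13088
d = (5, -8);  v_rel = (-8, 10),  |v_rel|² = 164
v_rel×d = (-8)·(-8) − (10)·(5) = 14
since m = R²·164 − 14²:  R² = (196 + 13088) / 164 = 81
R = √81 = 9  ⇒  r_B = 9 − 6 = 3

rB=3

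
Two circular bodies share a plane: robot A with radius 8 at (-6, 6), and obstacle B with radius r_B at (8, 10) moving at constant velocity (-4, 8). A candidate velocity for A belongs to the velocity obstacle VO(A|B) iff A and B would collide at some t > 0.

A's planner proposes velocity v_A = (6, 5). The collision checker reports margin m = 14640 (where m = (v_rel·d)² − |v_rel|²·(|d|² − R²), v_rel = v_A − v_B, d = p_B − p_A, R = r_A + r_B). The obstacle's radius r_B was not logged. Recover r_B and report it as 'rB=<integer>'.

m = 14640
d = (14, 4);  v_rel = (10, -3),  |v_rel|² = 109
v_rel×d = (10)·(4) − (-3)·(14) = 82
since m = R²·109 − 82²:  R² = (6724 + 14640) / 109 = 196
R = √196 = 14  ⇒  r_B = 14 − 8 = 6

rB=6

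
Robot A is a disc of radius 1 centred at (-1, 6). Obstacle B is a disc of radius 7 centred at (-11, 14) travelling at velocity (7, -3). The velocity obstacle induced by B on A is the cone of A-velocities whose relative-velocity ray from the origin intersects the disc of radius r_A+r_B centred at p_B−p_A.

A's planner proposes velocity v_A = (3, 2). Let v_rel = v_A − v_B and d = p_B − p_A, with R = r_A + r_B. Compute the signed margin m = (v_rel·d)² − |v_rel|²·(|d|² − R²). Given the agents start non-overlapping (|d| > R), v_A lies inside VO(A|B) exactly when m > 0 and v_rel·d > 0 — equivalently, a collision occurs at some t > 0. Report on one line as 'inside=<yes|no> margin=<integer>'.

d = (-10, 8),  |d|² = 164;  R = 1+7 = 8,  c = 164−8² = 100
v_rel = (-4, 5),  |v_rel|² = 41;  v_rel·d = (-4)·(-10) + (5)·(8) = 80
41·t² − 160·t + 100 = 0  ⇒  m = 80² − 41·100 = 2300
m = 2300 > 0,  v_rel·d = 80 > 0  ⇒  inside

inside=yes margin=2300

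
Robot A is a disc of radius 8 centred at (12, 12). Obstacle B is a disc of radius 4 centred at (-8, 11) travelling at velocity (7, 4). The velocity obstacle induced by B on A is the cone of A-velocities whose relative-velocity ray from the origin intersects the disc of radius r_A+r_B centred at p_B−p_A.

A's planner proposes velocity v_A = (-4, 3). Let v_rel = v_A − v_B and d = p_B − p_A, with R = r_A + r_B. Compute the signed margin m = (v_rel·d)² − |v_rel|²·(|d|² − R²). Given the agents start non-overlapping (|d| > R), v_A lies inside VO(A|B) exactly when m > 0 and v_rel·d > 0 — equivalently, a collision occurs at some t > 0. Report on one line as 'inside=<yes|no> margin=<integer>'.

d = (-20, -1),  |d|² = 401;  R = 8+4 = 12,  c = 401−12² = 257
v_rel = (-11, -1),  |v_rel|² = 122;  v_rel·d = (-11)·(-20) + (-1)·(-1) = 221
122·t² − 442·t + 257 = 0  ⇒  m = 221² − 122·257 = 17487
m = 17487 > 0,  v_rel·d = 221 > 0  ⇒  inside

inside=yes margin=17487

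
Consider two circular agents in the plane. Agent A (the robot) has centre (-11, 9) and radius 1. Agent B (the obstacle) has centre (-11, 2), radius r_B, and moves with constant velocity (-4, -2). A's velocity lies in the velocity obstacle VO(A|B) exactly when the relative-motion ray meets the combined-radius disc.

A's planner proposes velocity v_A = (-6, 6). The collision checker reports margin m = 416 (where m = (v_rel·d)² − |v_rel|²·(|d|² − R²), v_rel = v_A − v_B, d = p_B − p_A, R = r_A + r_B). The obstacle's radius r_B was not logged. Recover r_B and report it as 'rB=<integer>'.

m = 416
d = (0, -7);  v_rel = (-2, 8),  |v_rel|² = 68
v_rel×d = (-2)·(-7) − (8)·(0) = 14
since m = R²·68 − 14²:  R² = (196 + 416) / 68 = 9
R = √9 = 3  ⇒  r_B = 3 − 1 = 2

rB=2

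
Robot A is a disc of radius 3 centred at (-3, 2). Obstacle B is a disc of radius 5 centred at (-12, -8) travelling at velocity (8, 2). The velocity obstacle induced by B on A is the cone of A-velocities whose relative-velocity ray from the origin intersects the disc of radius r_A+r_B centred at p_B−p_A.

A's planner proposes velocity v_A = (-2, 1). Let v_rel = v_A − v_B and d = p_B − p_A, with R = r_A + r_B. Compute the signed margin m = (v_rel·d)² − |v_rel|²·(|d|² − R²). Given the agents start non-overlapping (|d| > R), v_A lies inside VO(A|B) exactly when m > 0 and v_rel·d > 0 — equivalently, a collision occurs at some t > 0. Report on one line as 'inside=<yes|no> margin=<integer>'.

d = (-9, -10),  |d|² = 181;  R = 3+5 = 8,  c = 181−8² = 117
v_rel = (-10, -1),  |v_rel|² = 101;  v_rel·d = (-10)·(-9) + (-1)·(-10) = 100
101·t² − 200·t + 117 = 0  ⇒  m = 100² − 101·117 = -1817
m = -1817 < 0,  v_rel·d = 100 > 0  ⇒  outside

inside=no margin=-1817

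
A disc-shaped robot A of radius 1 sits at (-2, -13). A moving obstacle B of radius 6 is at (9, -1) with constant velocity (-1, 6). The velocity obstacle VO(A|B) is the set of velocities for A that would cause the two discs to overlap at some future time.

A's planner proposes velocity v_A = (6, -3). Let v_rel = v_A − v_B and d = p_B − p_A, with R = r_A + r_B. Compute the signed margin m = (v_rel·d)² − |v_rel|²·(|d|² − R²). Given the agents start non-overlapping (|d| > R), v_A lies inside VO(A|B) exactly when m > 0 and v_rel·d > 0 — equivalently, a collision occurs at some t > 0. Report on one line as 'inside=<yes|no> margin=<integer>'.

d = (11, 12),  |d|² = 265;  R = 1+6 = 7,  c = 265−7² = 216
v_rel = (7, -9),  |v_rel|² = 130;  v_rel·d = (7)·(11) + (-9)·(12) = -31
130·t² + 62·t + 216 = 0  ⇒  m = (-31)² − 130·216 = -27119
m = -27119 < 0,  v_rel·d = -31 < 0  ⇒  outside

inside=no margin=-27119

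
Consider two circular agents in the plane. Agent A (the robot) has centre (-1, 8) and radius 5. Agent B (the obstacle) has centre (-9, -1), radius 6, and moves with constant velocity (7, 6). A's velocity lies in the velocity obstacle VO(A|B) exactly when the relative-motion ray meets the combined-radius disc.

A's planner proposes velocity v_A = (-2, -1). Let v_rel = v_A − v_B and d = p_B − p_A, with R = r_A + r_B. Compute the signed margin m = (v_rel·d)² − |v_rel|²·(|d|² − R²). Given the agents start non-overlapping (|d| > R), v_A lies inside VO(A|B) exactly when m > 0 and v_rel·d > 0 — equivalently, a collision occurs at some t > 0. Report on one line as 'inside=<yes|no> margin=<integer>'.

d = (-8, -9),  |d|² = 145;  R = 5+6 = 11,  c = 145−11² = 24
v_rel = (-9, -7),  |v_rel|² = 130;  v_rel·d = (-9)·(-8) + (-7)·(-9) = 135
130·t² − 270·t + 24 = 0  ⇒  m = 135² − 130·24 = 15105
m = 15105 > 0,  v_rel·d = 135 > 0  ⇒  inside

inside=yes margin=15105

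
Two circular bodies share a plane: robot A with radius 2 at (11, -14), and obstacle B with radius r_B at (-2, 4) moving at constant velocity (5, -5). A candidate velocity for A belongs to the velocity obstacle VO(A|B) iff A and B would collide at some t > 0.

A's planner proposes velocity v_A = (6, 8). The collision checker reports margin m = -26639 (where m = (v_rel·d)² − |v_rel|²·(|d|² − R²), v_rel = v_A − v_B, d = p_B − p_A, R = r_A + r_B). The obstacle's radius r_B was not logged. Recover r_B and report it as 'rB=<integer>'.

m = -26639
d = (-13, 18);  v_rel = (1, 13),  |v_rel|² = 170
v_rel×d = (1)·(18) − (13)·(-13) = 187
since m = R²·170 − 187²:  R² = (34969 + -26639) / 170 = 49
R = √49 = 7  ⇒  r_B = 7 − 2 = 5

rB=5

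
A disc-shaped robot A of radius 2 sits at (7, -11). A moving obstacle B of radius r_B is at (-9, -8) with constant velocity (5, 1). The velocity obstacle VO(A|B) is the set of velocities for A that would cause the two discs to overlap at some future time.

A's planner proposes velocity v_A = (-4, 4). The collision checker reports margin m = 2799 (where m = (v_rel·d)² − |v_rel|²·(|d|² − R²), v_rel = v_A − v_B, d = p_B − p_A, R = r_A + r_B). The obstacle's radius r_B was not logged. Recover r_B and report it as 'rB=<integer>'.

m = 2799
d = (-16, 3);  v_rel = (-9, 3),  |v_rel|² = 90
v_rel×d = (-9)·(3) − (3)·(-16) = 21
since m = R²·90 − 21²:  R² = (441 + 2799) / 90 = 36
R = √36 = 6  ⇒  r_B = 6 − 2 = 4

rB=4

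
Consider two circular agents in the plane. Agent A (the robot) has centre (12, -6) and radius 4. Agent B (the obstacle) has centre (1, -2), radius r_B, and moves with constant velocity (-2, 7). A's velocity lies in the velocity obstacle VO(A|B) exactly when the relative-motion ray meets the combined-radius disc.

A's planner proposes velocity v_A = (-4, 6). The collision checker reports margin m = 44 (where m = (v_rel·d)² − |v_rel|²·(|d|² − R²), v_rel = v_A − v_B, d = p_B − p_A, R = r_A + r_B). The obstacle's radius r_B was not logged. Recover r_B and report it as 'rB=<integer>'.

m = 44
d = (-11, 4);  v_rel = (-2, -1),  |v_rel|² = 5
v_rel×d = (-2)·(4) − (-1)·(-11) = -19
since m = R²·5 − (-19)²:  R² = (361 + 44) / 5 = 81
R = √81 = 9  ⇒  r_B = 9 − 4 = 5

rB=5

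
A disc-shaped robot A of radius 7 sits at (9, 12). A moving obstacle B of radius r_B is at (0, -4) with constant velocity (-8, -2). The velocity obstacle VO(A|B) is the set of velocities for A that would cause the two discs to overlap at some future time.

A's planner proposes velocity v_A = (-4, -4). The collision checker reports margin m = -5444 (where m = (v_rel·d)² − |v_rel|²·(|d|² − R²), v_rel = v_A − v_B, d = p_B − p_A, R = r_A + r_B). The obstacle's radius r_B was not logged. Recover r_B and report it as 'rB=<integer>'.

m = -5444
d = (-9, -16);  v_rel = (4, -2),  |v_rel|² = 20
v_rel×d = (4)·(-16) − (-2)·(-9) = -82
since m = R²·20 − (-82)²:  R² = (6724 + -5444) / 20 = 64
R = √64 = 8  ⇒  r_B = 8 − 7 = 1

rB=1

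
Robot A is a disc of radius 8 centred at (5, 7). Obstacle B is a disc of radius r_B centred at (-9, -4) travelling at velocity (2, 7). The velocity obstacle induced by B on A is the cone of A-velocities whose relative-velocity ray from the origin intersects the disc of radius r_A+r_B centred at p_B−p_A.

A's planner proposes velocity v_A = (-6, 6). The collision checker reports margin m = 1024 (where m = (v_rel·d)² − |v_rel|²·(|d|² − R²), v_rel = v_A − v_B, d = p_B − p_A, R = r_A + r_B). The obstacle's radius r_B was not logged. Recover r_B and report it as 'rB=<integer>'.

m = 1024
d = (-14, -11);  v_rel = (-8, -1),  |v_rel|² = 65
v_rel×d = (-8)·(-11) − (-1)·(-14) = 74
since m = R²·65 − 74²:  R² = (5476 + 1024) / 65 = 100
R = √100 = 10  ⇒  r_B = 10 − 8 = 2

rB=2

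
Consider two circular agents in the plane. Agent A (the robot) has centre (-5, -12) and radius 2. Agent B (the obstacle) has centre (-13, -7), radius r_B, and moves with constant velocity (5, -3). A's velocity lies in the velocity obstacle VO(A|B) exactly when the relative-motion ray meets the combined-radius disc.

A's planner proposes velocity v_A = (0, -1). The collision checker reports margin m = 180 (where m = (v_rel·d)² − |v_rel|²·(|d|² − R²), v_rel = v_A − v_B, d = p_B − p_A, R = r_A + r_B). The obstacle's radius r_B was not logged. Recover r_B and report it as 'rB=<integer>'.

m = 180
d = (-8, 5);  v_rel = (-5, 2),  |v_rel|² = 29
v_rel×d = (-5)·(5) − (2)·(-8) = -9
since m = R²·29 − (-9)²:  R² = (81 + 180) / 29 = 9
R = √9 = 3  ⇒  r_B = 3 − 2 = 1

rB=1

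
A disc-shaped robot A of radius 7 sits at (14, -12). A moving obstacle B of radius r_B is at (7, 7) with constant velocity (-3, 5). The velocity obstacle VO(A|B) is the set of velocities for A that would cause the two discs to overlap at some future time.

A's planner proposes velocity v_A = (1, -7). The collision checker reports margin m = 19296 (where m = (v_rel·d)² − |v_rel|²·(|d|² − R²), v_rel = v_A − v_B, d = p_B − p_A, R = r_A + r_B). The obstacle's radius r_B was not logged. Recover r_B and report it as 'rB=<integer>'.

m = 19296
d = (-7, 19);  v_rel = (4, -12),  |v_rel|² = 160
v_rel×d = (4)·(19) − (-12)·(-7) = -8
since m = R²·160 − (-8)²:  R² = (64 + 19296) / 160 = 121
R = √121 = 11  ⇒  r_B = 11 − 7 = 4

rB=4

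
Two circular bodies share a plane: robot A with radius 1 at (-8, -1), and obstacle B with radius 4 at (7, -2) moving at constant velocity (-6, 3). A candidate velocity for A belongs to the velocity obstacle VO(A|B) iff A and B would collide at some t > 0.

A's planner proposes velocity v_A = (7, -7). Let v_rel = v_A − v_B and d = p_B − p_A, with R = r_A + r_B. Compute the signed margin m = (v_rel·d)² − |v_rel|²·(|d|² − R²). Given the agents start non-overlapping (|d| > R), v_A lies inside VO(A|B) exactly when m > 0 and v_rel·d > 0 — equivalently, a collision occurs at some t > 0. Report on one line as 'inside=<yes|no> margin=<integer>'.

d = (15, -1),  |d|² = 226;  R = 1+4 = 5,  c = 226−5² = 201
v_rel = (13, -10),  |v_rel|² = 269;  v_rel·d = (13)·(15) + (-10)·(-1) = 205
269·t² − 410·t + 201 = 0  ⇒  m = 205² − 269·201 = -12044
m = -12044 < 0,  v_rel·d = 205 > 0  ⇒  outside

inside=no margin=-12044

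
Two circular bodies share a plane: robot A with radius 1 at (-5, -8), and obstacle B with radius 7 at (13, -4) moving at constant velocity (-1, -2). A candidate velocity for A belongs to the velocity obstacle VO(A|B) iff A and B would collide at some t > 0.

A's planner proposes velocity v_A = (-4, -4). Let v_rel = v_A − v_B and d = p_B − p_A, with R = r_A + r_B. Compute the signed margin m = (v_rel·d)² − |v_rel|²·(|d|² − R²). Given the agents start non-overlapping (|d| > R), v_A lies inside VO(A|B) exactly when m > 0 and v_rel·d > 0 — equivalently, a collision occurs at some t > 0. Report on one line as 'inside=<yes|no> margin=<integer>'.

d = (18, 4),  |d|² = 340;  R = 1+7 = 8,  c = 340−8² = 276
v_rel = (-3, -2),  |v_rel|² = 13;  v_rel·d = (-3)·(18) + (-2)·(4) = -62
13·t² + 124·t + 276 = 0  ⇒  m = (-62)² − 13·276 = 256
m = 256 > 0,  v_rel·d = -62 < 0  ⇒  outside

inside=no margin=256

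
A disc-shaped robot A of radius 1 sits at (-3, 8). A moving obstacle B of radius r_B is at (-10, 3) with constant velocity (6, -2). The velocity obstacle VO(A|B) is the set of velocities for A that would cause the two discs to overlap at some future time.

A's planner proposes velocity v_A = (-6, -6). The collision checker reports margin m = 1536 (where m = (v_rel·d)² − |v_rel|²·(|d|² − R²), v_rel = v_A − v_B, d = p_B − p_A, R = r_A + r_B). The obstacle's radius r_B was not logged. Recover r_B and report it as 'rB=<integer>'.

m = 1536
d = (-7, -5);  v_rel = (-12, -4),  |v_rel|² = 160
v_rel×d = (-12)·(-5) − (-4)·(-7) = 32
since m = R²·160 − 32²:  R² = (1024 + 1536) / 160 = 16
R = √16 = 4  ⇒  r_B = 4 − 1 = 3

rB=3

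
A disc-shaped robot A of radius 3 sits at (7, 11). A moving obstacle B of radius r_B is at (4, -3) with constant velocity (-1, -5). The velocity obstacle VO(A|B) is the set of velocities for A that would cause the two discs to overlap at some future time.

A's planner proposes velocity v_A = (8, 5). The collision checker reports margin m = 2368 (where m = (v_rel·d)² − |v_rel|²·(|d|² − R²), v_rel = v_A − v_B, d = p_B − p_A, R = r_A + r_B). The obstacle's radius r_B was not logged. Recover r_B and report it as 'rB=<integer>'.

m = 2368
d = (-3, -14);  v_rel = (9, 10),  |v_rel|² = 181
v_rel×d = (9)·(-14) − (10)·(-3) = -96
since m = R²·181 − (-96)²:  R² = (9216 + 2368) / 181 = 64
R = √64 = 8  ⇒  r_B = 8 − 3 = 5

rB=5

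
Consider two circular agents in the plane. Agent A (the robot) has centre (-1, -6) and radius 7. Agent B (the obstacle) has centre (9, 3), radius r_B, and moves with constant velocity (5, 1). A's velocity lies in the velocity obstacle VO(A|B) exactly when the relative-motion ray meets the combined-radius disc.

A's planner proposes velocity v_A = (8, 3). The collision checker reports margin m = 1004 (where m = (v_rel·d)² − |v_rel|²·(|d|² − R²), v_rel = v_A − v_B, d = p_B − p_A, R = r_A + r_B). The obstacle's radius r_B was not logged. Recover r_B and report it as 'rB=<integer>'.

m = 1004
d = (10, 9);  v_rel = (3, 2),  |v_rel|² = 13
v_rel×d = (3)·(9) − (2)·(10) = 7
since m = R²·13 − 7²:  R² = (49 + 1004) / 13 = 81
R = √81 = 9  ⇒  r_B = 9 − 7 = 2

rB=2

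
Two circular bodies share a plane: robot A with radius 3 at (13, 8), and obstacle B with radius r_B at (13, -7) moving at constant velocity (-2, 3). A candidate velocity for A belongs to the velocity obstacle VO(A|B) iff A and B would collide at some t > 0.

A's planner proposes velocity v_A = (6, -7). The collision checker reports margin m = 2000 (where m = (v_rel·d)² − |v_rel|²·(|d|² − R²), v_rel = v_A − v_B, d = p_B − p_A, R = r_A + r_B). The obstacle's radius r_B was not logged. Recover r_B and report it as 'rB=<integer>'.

m = 2000
d = (0, -15);  v_rel = (8, -10),  |v_rel|² = 164
v_rel×d = (8)·(-15) − (-10)·(0) = -120
since m = R²·164 − (-120)²:  R² = (14400 + 2000) / 164 = 100
R = √100 = 10  ⇒  r_B = 10 − 3 = 7

rB=7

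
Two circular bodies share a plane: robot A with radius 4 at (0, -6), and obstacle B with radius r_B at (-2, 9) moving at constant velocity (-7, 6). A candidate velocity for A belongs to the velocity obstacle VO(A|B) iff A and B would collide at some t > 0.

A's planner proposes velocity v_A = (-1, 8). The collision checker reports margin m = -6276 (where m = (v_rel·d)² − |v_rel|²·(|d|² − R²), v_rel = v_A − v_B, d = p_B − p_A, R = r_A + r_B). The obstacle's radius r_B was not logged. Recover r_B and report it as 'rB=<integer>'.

m = -6276
d = (-2, 15);  v_rel = (6, 2),  |v_rel|² = 40
v_rel×d = (6)·(15) − (2)·(-2) = 94
since m = R²·40 − 94²:  R² = (8836 + -6276) / 40 = 64
R = √64 = 8  ⇒  r_B = 8 − 4 = 4

rB=4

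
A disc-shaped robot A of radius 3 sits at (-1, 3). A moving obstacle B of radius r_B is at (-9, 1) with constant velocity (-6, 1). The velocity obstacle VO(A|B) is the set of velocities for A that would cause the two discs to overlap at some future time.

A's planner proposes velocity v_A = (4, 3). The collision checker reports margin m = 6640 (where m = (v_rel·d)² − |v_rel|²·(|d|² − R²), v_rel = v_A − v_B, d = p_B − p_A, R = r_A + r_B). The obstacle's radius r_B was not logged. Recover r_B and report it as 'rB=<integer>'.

m = 6640
d = (-8, -2);  v_rel = (10, 2),  |v_rel|² = 104
v_rel×d = (10)·(-2) − (2)·(-8) = -4
since m = R²·104 − (-4)²:  R² = (16 + 6640) / 104 = 64
R = √64 = 8  ⇒  r_B = 8 − 3 = 5

rB=5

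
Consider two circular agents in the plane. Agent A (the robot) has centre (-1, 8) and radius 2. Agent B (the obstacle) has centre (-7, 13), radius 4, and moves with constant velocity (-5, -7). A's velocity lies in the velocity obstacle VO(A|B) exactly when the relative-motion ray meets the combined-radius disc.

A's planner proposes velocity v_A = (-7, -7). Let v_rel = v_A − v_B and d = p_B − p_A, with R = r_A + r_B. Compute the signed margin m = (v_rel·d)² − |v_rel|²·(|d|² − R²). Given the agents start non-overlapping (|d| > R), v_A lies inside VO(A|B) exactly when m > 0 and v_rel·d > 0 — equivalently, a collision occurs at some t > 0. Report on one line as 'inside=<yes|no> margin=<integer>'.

d = (-6, 5),  |d|² = 61;  R = 2+4 = 6,  c = 61−6² = 25
v_rel = (-2, 0),  |v_rel|² = 4;  v_rel·d = (-2)·(-6) + (0)·(5) = 12
4·t² − 24·t + 25 = 0  ⇒  m = 12² − 4·25 = 44
m = 44 > 0,  v_rel·d = 12 > 0  ⇒  inside

inside=yes margin=44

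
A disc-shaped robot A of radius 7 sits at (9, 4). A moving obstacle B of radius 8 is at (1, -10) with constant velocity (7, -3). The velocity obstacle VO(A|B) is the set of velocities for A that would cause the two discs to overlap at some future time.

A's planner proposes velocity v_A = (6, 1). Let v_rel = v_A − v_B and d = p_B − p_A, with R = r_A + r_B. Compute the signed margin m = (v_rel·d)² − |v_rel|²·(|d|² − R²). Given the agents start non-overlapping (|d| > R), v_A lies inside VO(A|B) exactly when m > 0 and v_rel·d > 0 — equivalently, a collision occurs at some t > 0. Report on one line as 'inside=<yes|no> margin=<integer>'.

d = (-8, -14),  |d|² = 260;  R = 7+8 = 15,  c = 260−15² = 35
v_rel = (-1, 4),  |v_rel|² = 17;  v_rel·d = (-1)·(-8) + (4)·(-14) = -48
17·t² + 96·t + 35 = 0  ⇒  m = (-48)² − 17·35 = 1709
m = 1709 > 0,  v_rel·d = -48 < 0  ⇒  outside

inside=no margin=1709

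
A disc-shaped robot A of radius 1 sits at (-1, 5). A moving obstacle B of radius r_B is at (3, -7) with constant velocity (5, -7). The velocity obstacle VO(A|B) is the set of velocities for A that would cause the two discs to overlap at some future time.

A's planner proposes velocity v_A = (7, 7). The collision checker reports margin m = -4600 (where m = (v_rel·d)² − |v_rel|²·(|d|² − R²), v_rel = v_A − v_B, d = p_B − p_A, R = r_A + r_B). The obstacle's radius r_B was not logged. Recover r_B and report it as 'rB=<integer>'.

m = -4600
d = (4, -12);  v_rel = (2, 14),  |v_rel|² = 200
v_rel×d = (2)·(-12) − (14)·(4) = -80
since m = R²·200 − (-80)²:  R² = (6400 + -4600) / 200 = 9
R = √9 = 3  ⇒  r_B = 3 − 1 = 2

rB=2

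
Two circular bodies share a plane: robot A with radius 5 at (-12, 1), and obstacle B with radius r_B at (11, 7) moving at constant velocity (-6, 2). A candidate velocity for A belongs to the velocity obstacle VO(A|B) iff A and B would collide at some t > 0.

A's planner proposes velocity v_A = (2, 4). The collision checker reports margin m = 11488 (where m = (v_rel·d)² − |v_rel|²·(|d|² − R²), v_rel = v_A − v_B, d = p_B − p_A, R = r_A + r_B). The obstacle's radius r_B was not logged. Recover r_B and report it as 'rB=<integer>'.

m = 11488
d = (23, 6);  v_rel = (8, 2),  |v_rel|² = 68
v_rel×d = (8)·(6) − (2)·(23) = 2
since m = R²·68 − 2²:  R² = (4 + 11488) / 68 = 169
R = √169 = 13  ⇒  r_B = 13 − 5 = 8

rB=8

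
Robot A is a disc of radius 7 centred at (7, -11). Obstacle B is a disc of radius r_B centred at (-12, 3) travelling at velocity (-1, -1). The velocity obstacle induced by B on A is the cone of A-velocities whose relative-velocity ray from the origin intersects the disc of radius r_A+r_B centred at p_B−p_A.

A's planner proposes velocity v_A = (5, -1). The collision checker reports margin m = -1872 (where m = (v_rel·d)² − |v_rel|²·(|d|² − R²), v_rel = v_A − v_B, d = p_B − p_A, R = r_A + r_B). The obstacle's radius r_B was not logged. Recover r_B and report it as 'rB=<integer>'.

m = -1872
d = (-19, 14);  v_rel = (6, 0),  |v_rel|² = 36
v_rel×d = (6)·(14) − (0)·(-19) = 84
since m = R²·36 − 84²:  R² = (7056 + -1872) / 36 = 144
R = √144 = 12  ⇒  r_B = 12 − 7 = 5

rB=5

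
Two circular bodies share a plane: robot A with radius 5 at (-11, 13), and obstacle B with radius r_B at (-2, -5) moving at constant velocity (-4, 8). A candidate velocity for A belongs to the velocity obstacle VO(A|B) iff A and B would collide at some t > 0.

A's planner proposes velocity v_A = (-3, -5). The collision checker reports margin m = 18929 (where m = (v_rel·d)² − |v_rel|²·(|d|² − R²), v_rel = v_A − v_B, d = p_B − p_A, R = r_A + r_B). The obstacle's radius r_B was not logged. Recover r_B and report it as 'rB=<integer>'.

m = 18929
d = (9, -18);  v_rel = (1, -13),  |v_rel|² = 170
v_rel×d = (1)·(-18) − (-13)·(9) = 99
since m = R²·170 − 99²:  R² = (9801 + 18929) / 170 = 169
R = √169 = 13  ⇒  r_B = 13 − 5 = 8

rB=8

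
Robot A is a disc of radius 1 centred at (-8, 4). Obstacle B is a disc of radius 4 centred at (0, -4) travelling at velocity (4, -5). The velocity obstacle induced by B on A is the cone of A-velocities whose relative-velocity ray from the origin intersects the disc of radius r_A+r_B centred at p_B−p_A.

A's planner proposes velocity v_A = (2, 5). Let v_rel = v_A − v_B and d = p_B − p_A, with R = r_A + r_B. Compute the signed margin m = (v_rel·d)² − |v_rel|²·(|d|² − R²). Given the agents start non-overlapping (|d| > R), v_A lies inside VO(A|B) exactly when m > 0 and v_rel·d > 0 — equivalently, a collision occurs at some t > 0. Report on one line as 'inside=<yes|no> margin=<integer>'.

d = (8, -8),  |d|² = 128;  R = 1+4 = 5,  c = 128−5² = 103
v_rel = (-2, 10),  |v_rel|² = 104;  v_rel·d = (-2)·(8) + (10)·(-8) = -96
104·t² + 192·t + 103 = 0  ⇒  m = (-96)² − 104·103 = -1496
m = -1496 < 0,  v_rel·d = -96 < 0  ⇒  outside

inside=no margin=-1496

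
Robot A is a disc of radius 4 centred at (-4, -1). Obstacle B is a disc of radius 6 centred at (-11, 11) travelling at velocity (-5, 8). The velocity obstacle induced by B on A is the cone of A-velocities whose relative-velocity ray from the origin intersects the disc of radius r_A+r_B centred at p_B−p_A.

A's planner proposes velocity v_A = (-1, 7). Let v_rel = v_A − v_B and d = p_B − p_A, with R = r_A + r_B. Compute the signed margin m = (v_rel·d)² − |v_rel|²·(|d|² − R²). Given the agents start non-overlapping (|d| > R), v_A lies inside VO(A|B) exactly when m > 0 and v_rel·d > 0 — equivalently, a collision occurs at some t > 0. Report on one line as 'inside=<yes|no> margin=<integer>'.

d = (-7, 12),  |d|² = 193;  R = 4+6 = 10,  c = 193−10² = 93
v_rel = (4, -1),  |v_rel|² = 17;  v_rel·d = (4)·(-7) + (-1)·(12) = -40
17·t² + 80·t + 93 = 0  ⇒  m = (-40)² − 17·93 = 19
m = 19 > 0,  v_rel·d = -40 < 0  ⇒  outside

inside=no margin=19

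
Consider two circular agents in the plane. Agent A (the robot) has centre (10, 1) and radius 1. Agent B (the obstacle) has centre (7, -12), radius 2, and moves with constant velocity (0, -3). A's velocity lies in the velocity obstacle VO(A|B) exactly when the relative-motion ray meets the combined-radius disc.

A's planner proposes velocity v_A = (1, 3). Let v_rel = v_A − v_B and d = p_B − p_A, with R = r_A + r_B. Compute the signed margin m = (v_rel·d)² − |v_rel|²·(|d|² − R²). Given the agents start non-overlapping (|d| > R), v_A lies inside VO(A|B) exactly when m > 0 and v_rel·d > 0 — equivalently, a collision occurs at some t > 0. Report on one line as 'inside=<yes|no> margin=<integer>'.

d = (-3, -13),  |d|² = 178;  R = 1+2 = 3,  c = 178−3² = 169
v_rel = (1, 6),  |v_rel|² = 37;  v_rel·d = (1)·(-3) + (6)·(-13) = -81
37·t² + 162·t + 169 = 0  ⇒  m = (-81)² − 37·169 = 308
m = 308 > 0,  v_rel·d = -81 < 0  ⇒  outside

inside=no margin=308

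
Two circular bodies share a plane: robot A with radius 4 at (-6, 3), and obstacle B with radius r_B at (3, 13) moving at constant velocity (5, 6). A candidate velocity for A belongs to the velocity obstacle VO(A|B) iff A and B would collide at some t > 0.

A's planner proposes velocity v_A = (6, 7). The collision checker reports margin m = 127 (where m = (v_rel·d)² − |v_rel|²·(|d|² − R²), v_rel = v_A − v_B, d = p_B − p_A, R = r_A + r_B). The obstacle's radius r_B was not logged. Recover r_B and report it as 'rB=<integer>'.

m = 127
d = (9, 10);  v_rel = (1, 1),  |v_rel|² = 2
v_rel×d = (1)·(10) − (1)·(9) = 1
since m = R²·2 − 1²:  R² = (1 + 127) / 2 = 64
R = √64 = 8  ⇒  r_B = 8 − 4 = 4

rB=4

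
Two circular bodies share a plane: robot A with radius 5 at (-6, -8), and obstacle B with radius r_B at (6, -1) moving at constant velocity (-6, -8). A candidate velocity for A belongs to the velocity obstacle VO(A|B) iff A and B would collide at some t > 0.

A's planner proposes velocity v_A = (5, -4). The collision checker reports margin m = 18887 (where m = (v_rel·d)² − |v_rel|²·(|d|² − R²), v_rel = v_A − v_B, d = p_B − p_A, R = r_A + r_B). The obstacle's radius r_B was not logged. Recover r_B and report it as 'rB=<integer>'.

m = 18887
d = (12, 7);  v_rel = (11, 4),  |v_rel|² = 137
v_rel×d = (11)·(7) − (4)·(12) = 29
since m = R²·137 − 29²:  R² = (841 + 18887) / 137 = 144
R = √144 = 12  ⇒  r_B = 12 − 5 = 7

rB=7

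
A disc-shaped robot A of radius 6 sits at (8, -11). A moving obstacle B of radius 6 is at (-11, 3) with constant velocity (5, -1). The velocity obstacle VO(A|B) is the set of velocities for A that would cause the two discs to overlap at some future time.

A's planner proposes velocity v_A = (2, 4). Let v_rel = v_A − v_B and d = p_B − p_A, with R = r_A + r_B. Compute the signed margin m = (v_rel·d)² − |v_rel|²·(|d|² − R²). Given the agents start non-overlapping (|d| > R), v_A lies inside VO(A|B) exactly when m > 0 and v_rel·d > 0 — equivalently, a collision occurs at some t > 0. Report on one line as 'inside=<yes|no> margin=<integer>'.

d = (-19, 14),  |d|² = 557;  R = 6+6 = 12,  c = 557−12² = 413
v_rel = (-3, 5),  |v_rel|² = 34;  v_rel·d = (-3)·(-19) + (5)·(14) = 127
34·t² − 254·t + 413 = 0  ⇒  m = 127² − 34·413 = 2087
m = 2087 > 0,  v_rel·d = 127 > 0  ⇒  inside

inside=yes margin=2087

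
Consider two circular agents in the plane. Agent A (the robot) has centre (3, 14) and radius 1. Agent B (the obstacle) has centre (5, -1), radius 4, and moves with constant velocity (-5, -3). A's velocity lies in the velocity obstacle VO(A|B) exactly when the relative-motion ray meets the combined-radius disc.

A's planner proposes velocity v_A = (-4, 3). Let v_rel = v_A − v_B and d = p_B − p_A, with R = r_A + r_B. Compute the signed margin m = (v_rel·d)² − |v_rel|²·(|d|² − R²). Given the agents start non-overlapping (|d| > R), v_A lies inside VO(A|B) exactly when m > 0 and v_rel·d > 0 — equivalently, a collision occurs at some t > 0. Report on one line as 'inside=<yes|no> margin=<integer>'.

d = (2, -15),  |d|² = 229;  R = 1+4 = 5,  c = 229−5² = 204
v_rel = (1, 6),  |v_rel|² = 37;  v_rel·d = (1)·(2) + (6)·(-15) = -88
37·t² + 176·t + 204 = 0  ⇒  m = (-88)² − 37·204 = 196
m = 196 > 0,  v_rel·d = -88 < 0  ⇒  outside

inside=no margin=196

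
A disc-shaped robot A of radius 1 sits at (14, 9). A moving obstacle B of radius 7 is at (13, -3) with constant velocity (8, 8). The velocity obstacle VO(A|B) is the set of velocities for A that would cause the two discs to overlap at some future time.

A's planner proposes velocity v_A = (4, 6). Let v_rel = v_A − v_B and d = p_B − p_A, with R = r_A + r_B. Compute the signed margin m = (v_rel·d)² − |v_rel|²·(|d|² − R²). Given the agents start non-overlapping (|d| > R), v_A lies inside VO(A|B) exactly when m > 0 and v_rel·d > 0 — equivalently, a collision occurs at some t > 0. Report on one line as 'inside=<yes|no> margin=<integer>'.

d = (-1, -12),  |d|² = 145;  R = 1+7 = 8,  c = 145−8² = 81
v_rel = (-4, -2),  |v_rel|² = 20;  v_rel·d = (-4)·(-1) + (-2)·(-12) = 28
20·t² − 56·t + 81 = 0  ⇒  m = 28² − 20·81 = -836
m = -836 < 0,  v_rel·d = 28 > 0  ⇒  outside

inside=no margin=-836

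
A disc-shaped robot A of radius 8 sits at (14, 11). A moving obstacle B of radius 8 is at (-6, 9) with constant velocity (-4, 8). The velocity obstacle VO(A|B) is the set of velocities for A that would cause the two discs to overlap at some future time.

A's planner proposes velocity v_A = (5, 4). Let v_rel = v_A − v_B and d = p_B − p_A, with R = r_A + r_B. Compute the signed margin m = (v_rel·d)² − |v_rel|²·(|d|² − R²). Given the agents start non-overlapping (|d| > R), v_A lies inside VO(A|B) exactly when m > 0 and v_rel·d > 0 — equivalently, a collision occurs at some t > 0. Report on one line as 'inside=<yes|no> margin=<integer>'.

d = (-20, -2),  |d|² = 404;  R = 8+8 = 16,  c = 404−16² = 148
v_rel = (9, -4),  |v_rel|² = 97;  v_rel·d = (9)·(-20) + (-4)·(-2) = -172
97·t² + 344·t + 148 = 0  ⇒  m = (-172)² − 97·148 = 15228
m = 15228 > 0,  v_rel·d = -172 < 0  ⇒  outside

inside=no margin=15228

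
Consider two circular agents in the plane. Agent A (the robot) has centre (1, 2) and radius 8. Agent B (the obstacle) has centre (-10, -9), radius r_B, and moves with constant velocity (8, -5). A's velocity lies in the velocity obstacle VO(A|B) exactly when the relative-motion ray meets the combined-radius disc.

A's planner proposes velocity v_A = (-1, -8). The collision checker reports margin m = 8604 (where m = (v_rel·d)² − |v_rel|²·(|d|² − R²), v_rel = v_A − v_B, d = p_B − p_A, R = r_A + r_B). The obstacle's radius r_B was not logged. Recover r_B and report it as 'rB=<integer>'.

m = 8604
d = (-11, -11);  v_rel = (-9, -3),  |v_rel|² = 90
v_rel×d = (-9)·(-11) − (-3)·(-11) = 66
since m = R²·90 − 66²:  R² = (4356 + 8604) / 90 = 144
R = √144 = 12  ⇒  r_B = 12 − 8 = 4

rB=4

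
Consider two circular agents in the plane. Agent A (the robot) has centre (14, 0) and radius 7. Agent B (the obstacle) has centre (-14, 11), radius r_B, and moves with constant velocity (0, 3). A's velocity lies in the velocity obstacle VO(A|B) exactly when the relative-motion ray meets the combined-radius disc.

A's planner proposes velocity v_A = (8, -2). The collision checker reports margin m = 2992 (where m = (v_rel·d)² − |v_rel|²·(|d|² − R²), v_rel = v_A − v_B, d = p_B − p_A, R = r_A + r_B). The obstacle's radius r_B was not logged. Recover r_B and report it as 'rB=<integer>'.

m = 2992
d = (-28, 11);  v_rel = (8, -5),  |v_rel|² = 89
v_rel×d = (8)·(11) − (-5)·(-28) = -52
since m = R²·89 − (-52)²:  R² = (2704 + 2992) / 89 = 64
R = √64 = 8  ⇒  r_B = 8 − 7 = 1

rB=1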